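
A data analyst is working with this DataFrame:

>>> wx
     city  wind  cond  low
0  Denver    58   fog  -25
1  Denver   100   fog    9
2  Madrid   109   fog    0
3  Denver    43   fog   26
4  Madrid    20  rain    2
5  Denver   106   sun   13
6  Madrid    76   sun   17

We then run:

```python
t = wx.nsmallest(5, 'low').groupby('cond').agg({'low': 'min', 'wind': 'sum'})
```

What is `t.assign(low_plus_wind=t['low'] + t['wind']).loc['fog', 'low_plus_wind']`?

242

take 5 rows with smallest low:
     city  wind  cond  low
0  Denver    58   fog  -25
2  Madrid   109   fog    0
4  Madrid    20  rain    2
1  Denver   100   fog    9
5  Denver   106   sun   13
group by cond: min(low), sum(wind):
      low  wind
cond           
fog   -25   267
rain    2    20
sun    13   106
add column low_plus_wind = t['low'] + t['wind']:
      low  wind  low_plus_wind
cond                          
fog   -25   267            242
rain    2    20             22
sun    13   106            119
Hence 242.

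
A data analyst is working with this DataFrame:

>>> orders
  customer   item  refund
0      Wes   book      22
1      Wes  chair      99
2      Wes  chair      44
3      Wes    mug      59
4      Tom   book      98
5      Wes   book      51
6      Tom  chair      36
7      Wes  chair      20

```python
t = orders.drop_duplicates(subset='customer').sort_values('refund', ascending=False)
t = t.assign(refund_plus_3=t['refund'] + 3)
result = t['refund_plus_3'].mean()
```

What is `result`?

drop duplicate customer (keep=first):
  customer  item  refund
0      Wes  book      22
4      Tom  book      98
sort by refund descending:
  customer  item  refund
4      Tom  book      98
0      Wes  book      22
add column refund_plus_3 = t['refund'] + 3:
  customer  item  refund  refund_plus_3
4      Tom  book      98            101
0      Wes  book      22             25
The mean of column 'refund_plus_3' is 63.0.

63.0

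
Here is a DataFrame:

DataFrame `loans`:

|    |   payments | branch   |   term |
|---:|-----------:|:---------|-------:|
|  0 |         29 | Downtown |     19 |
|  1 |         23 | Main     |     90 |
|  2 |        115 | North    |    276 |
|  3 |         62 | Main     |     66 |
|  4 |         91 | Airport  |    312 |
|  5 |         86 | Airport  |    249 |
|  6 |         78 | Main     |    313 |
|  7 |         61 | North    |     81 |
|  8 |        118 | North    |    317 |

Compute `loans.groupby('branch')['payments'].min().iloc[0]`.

group by branch, min of payments:
branch
Airport     86
Downtown    29
Main        23
North       61
Name: payments, dtype: int64

86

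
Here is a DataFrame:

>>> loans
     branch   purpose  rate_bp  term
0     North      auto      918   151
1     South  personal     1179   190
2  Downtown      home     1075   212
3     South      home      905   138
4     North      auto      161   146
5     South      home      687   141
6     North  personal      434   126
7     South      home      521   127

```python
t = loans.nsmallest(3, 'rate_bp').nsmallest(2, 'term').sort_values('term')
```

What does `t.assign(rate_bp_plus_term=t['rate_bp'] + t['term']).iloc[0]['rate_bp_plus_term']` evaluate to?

560

take 3 rows with smallest rate_bp:
  branch   purpose  rate_bp  term
4  North      auto      161   146
6  North  personal      434   126
7  South      home      521   127
take 2 rows with smallest term:
  branch   purpose  rate_bp  term
6  North  personal      434   126
7  South      home      521   127
sort by term:
  branch   purpose  rate_bp  term
6  North  personal      434   126
7  South      home      521   127
add column rate_bp_plus_term = t['rate_bp'] + t['term']:
  branch   purpose  rate_bp  term  rate_bp_plus_term
6  North  personal      434   126                560
7  South      home      521   127                648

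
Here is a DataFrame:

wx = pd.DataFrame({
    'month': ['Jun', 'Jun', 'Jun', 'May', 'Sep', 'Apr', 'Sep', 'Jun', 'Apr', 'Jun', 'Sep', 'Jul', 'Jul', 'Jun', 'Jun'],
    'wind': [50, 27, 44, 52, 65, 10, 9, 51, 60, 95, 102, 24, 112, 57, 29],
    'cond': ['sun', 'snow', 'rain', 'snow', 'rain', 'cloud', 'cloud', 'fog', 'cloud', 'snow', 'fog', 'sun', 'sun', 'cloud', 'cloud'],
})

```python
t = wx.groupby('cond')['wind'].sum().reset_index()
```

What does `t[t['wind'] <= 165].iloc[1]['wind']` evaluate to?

group by cond, sum of wind:
cond
cloud    165
fog      153
rain     109
snow     174
sun      186
Name: wind, dtype: int64
reset_index():
    cond  wind
0  cloud   165
1    fog   153
2   rain   109
3   snow   174
4    sun   186
filter rows where wind <= 165:
    cond  wind
0  cloud   165
1    fog   153
2   rain   109
Taking the value at position 1, column 'wind' gives 153.

153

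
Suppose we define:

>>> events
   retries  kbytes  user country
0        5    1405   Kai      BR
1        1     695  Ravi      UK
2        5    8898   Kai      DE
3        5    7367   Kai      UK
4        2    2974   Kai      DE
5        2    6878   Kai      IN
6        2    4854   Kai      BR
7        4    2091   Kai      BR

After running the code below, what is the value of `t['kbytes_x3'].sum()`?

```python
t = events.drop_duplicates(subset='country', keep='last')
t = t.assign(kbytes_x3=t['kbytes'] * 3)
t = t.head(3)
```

51657

drop duplicate country (keep=last):
   retries  kbytes user country
3        5    7367  Kai      UK
4        2    2974  Kai      DE
5        2    6878  Kai      IN
7        4    2091  Kai      BR
add column kbytes_x3 = t['kbytes'] * 3:
   retries  kbytes user country  kbytes_x3
3        5    7367  Kai      UK      22101
4        2    2974  Kai      DE       8922
5        2    6878  Kai      IN      20634
7        4    2091  Kai      BR       6273
take first 3 rows:
   retries  kbytes user country  kbytes_x3
3        5    7367  Kai      UK      22101
4        2    2974  Kai      DE       8922
5        2    6878  Kai      IN      20634
Hence 51657.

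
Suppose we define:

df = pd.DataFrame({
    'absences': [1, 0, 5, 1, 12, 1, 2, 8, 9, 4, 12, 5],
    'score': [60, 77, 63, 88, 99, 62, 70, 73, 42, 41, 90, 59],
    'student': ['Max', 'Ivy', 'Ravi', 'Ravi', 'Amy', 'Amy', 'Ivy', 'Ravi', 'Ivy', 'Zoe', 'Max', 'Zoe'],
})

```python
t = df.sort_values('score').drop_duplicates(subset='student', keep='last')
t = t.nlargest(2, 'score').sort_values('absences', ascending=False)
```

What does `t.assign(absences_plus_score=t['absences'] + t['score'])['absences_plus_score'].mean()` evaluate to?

sort by score:
    absences  score student
9          4     41     Zoe
8          9     42     Ivy
11         5     59     Zoe
0          1     60     Max
5          1     62     Amy
2          5     63    Ravi
6          2     70     Ivy
7          8     73    Ravi
1          0     77     Ivy
3          1     88    Ravi
10        12     90     Max
4         12     99     Amy
drop duplicate student (keep=last):
    absences  score student
11         5     59     Zoe
1          0     77     Ivy
3          1     88    Ravi
10        12     90     Max
4         12     99     Amy
take 2 rows with largest score:
    absences  score student
4         12     99     Amy
10        12     90     Max
sort by absences descending:
    absences  score student
4         12     99     Amy
10        12     90     Max
add column absences_plus_score = t['absences'] + t['score']:
    absences  score student  absences_plus_score
4         12     99     Amy                  111
10        12     90     Max                  102
Finally, mean of column 'absences_plus_score' = 106.5.

106.5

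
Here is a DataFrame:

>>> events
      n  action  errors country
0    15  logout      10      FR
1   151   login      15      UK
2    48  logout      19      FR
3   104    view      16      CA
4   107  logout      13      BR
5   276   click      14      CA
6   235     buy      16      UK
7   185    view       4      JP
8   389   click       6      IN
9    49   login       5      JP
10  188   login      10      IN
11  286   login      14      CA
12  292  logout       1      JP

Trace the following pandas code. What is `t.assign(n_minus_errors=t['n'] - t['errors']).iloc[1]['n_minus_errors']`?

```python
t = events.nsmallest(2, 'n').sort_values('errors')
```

29

take 2 rows with smallest n:
    n  action  errors country
0  15  logout      10      FR
2  48  logout      19      FR
sort by errors:
    n  action  errors country
0  15  logout      10      FR
2  48  logout      19      FR
add column n_minus_errors = t['n'] - t['errors']:
    n  action  errors country  n_minus_errors
0  15  logout      10      FR               5
2  48  logout      19      FR              29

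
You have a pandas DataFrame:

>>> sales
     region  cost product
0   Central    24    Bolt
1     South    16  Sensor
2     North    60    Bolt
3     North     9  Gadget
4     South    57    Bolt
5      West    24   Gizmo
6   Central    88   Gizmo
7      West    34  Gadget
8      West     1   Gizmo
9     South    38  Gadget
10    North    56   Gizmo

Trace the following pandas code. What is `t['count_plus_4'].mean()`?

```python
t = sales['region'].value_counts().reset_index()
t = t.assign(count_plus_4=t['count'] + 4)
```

6.75

value_counts of region:
region
South      3
North      3
West       3
Central    2
Name: count, dtype: int64
reset_index():
    region  count
0    South      3
1    North      3
2     West      3
3  Central      2
add column count_plus_4 = t['count'] + 4:
    region  count  count_plus_4
0    South      3             7
1    North      3             7
2     West      3             7
3  Central      2             6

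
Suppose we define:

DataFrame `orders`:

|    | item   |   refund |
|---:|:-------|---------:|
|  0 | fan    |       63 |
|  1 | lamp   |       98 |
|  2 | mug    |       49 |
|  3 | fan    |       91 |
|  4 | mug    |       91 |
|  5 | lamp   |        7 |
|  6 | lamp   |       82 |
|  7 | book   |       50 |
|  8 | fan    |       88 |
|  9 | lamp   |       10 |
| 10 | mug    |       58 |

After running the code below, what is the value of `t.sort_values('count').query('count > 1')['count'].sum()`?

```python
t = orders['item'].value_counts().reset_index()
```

value_counts of item:
item
lamp    4
fan     3
mug     3
book    1
Name: count, dtype: int64
reset_index():
   item  count
0  lamp      4
1   fan      3
2   mug      3
3  book      1
sort by count:
   item  count
3  book      1
1   fan      3
2   mug      3
0  lamp      4
filter rows where count > 1:
   item  count
1   fan      3
2   mug      3
0  lamp      4

10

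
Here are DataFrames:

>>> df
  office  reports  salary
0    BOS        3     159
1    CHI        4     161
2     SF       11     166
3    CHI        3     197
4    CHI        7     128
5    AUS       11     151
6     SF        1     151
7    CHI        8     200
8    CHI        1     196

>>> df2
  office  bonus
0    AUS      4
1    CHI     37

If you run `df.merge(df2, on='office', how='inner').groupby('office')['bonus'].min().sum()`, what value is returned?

merge on 'office' (how='inner') → 6 rows:
  office  reports  salary  bonus
0    CHI        4     161     37
1    CHI        3     197     37
2    CHI        7     128     37
3    AUS       11     151      4
4    CHI        8     200     37
5    CHI        1     196     37
group by office, min of bonus:
office
AUS     4
CHI    37
Name: bonus, dtype: int64

41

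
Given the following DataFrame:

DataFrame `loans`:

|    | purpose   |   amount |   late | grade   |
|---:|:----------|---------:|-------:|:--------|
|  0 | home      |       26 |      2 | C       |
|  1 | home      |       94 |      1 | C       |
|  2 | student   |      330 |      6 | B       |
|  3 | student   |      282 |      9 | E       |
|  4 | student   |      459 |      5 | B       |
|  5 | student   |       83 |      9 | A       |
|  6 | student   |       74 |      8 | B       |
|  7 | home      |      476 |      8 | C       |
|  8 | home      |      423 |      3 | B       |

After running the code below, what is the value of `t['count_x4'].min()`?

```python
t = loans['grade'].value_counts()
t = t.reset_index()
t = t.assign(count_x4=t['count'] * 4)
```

value_counts of grade:
grade
B    4
C    3
E    1
A    1
Name: count, dtype: int64
reset_index():
  grade  count
0     B      4
1     C      3
2     E      1
3     A      1
add column count_x4 = t['count'] * 4:
  grade  count  count_x4
0     B      4        16
1     C      3        12
2     E      1         4
3     A      1         4

4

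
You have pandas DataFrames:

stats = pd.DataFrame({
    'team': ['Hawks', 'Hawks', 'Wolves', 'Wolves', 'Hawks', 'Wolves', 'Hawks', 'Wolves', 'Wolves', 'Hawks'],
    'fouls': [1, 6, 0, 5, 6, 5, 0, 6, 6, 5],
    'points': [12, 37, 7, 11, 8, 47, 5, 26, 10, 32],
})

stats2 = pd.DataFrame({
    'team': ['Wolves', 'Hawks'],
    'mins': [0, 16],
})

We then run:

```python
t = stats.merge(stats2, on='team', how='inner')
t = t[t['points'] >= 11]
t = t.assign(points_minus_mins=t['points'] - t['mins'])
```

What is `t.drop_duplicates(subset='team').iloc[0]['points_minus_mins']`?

merge on 'team' (how='inner') → 10 rows:
     team  fouls  points  mins
0   Hawks      1      12    16
1   Hawks      6      37    16
2  Wolves      0       7     0
3  Wolves      5      11     0
4   Hawks      6       8    16
5  Wolves      5      47     0
6   Hawks      0       5    16
7  Wolves      6      26     0
8  Wolves      6      10     0
9   Hawks      5      32    16
filter rows where points >= 11:
     team  fouls  points  mins
0   Hawks      1      12    16
1   Hawks      6      37    16
3  Wolves      5      11     0
5  Wolves      5      47     0
7  Wolves      6      26     0
9   Hawks      5      32    16
add column points_minus_mins = t['points'] - t['mins']:
     team  fouls  points  mins  points_minus_mins
0   Hawks      1      12    16                 -4
1   Hawks      6      37    16                 21
3  Wolves      5      11     0                 11
5  Wolves      5      47     0                 47
7  Wolves      6      26     0                 26
9   Hawks      5      32    16                 16
drop duplicate team (keep=first):
     team  fouls  points  mins  points_minus_mins
0   Hawks      1      12    16                 -4
3  Wolves      5      11     0                 11
The value at position 0, column 'points_minus_mins' is -4.

-4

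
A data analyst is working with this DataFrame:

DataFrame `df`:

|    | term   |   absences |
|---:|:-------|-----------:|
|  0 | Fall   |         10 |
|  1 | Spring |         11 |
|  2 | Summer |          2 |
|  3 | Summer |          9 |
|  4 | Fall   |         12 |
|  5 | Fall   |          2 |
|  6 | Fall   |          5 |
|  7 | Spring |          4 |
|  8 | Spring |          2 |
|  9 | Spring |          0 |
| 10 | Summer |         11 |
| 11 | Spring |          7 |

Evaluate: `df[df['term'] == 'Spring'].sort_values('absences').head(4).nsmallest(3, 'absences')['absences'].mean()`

filter rows where term == 'Spring':
      term  absences
1   Spring        11
7   Spring         4
8   Spring         2
9   Spring         0
11  Spring         7
sort by absences:
      term  absences
9   Spring         0
8   Spring         2
7   Spring         4
11  Spring         7
1   Spring        11
take first 4 rows:
      term  absences
9   Spring         0
8   Spring         2
7   Spring         4
11  Spring         7
take 3 rows with smallest absences:
     term  absences
9  Spring         0
8  Spring         2
7  Spring         4
Finally, mean of column 'absences' = 2.0.

2.0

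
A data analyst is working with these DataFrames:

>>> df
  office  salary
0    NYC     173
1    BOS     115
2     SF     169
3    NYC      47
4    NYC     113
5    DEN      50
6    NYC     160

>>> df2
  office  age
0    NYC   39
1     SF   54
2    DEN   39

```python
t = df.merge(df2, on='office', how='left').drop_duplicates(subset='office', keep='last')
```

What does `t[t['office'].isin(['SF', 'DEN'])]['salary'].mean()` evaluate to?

109.5

merge on 'office' (how='left') → 7 rows:
  office  salary   age
0    NYC     173  39.0
1    BOS     115   NaN
2     SF     169  54.0
3    NYC      47  39.0
4    NYC     113  39.0
5    DEN      50  39.0
6    NYC     160  39.0
drop duplicate office (keep=last):
  office  salary   age
1    BOS     115   NaN
2     SF     169  54.0
5    DEN      50  39.0
6    NYC     160  39.0
filter rows where office in ['SF', 'DEN']:
  office  salary   age
2     SF     169  54.0
5    DEN      50  39.0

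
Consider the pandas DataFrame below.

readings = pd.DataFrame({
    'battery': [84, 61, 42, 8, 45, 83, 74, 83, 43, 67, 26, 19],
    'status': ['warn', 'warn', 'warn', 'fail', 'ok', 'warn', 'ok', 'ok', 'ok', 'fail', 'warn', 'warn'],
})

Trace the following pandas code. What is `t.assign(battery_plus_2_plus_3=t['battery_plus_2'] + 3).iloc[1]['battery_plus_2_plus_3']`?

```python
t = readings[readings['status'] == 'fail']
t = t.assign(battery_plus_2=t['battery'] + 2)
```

72

filter rows where status == 'fail':
   battery status
3        8   fail
9       67   fail
add column battery_plus_2 = t['battery'] + 2:
   battery status  battery_plus_2
3        8   fail              10
9       67   fail              69
add column battery_plus_2_plus_3 = t['battery_plus_2'] + 3:
   battery status  battery_plus_2  battery_plus_2_plus_3
3        8   fail              10                     13
9       67   fail              69                     72
Reading off the value at position 1, column 'battery_plus_2_plus_3', we get 72.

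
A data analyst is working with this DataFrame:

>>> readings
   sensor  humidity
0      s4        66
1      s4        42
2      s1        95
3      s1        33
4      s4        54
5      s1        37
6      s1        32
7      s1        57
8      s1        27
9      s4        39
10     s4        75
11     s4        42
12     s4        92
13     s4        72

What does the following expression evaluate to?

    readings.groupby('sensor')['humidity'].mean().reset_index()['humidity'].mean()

group by sensor, mean of humidity:
sensor
s1    46.833333
s4    60.250000
Name: humidity, dtype: float64
reset_index():
  sensor   humidity
0     s1  46.833333
1     s4  60.250000
The mean of column 'humidity' is 53.5416666667.

53.5416666667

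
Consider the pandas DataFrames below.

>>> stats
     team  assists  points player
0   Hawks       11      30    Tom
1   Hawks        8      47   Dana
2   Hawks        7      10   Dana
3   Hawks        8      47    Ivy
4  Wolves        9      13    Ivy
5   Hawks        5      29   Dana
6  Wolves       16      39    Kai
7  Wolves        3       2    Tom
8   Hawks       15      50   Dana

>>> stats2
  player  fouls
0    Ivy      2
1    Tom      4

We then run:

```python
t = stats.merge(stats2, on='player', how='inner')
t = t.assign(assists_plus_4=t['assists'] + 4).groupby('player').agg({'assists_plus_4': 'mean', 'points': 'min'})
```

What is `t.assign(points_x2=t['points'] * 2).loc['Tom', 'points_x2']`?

4

merge on 'player' (how='inner') → 4 rows:
     team  assists  points player  fouls
0   Hawks       11      30    Tom      4
1   Hawks        8      47    Ivy      2
2  Wolves        9      13    Ivy      2
3  Wolves        3       2    Tom      4
add column assists_plus_4 = t['assists'] + 4:
     team  assists  points player  fouls  assists_plus_4
0   Hawks       11      30    Tom      4              15
1   Hawks        8      47    Ivy      2              12
2  Wolves        9      13    Ivy      2              13
3  Wolves        3       2    Tom      4               7
group by player: mean(assists_plus_4), min(points):
        assists_plus_4  points
player                        
Ivy               12.5      13
Tom               11.0       2
add column points_x2 = t['points'] * 2:
        assists_plus_4  points  points_x2
player                                   
Ivy               12.5      13         26
Tom               11.0       2          4
Hence 4.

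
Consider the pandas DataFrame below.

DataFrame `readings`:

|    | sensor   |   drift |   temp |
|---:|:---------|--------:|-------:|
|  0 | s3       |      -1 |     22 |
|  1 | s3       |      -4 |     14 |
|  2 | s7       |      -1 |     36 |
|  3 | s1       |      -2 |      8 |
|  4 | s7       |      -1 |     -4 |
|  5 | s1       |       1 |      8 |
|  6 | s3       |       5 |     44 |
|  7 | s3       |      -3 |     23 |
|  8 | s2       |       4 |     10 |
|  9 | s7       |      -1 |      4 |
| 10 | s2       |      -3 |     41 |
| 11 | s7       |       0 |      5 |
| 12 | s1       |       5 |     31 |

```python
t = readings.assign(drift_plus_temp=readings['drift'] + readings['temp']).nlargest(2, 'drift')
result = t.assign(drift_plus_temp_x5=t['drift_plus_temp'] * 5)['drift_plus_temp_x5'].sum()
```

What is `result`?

425

add column drift_plus_temp = readings['drift'] + readings['temp']:
   sensor  drift  temp  drift_plus_temp
0      s3     -1    22               21
1      s3     -4    14               10
2      s7     -1    36               35
3      s1     -2     8                6
4      s7     -1    -4               -5
5      s1      1     8                9
6      s3      5    44               49
7      s3     -3    23               20
8      s2      4    10               14
9      s7     -1     4                3
10     s2     -3    41               38
11     s7      0     5                5
12     s1      5    31               36
take 2 rows with largest drift:
   sensor  drift  temp  drift_plus_temp
6      s3      5    44               49
12     s1      5    31               36
add column drift_plus_temp_x5 = t['drift_plus_temp'] * 5:
   sensor  drift  temp  drift_plus_temp  drift_plus_temp_x5
6      s3      5    44               49                 245
12     s1      5    31               36                 180
Reading off the sum of column 'drift_plus_temp_x5', we get 425.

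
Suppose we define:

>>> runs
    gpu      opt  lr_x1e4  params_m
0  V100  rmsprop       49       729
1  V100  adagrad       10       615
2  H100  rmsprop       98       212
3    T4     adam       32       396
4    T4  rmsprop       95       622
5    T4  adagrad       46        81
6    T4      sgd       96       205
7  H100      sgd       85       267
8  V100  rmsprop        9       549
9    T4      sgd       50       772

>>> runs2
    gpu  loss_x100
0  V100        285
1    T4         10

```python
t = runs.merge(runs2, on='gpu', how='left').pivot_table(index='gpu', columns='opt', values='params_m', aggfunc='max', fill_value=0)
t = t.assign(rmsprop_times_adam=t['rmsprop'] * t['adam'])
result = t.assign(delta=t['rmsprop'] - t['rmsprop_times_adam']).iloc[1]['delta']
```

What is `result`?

-245690

merge on 'gpu' (how='left') → 10 rows:
    gpu      opt  lr_x1e4  params_m  loss_x100
0  V100  rmsprop       49       729      285.0
1  V100  adagrad       10       615      285.0
2  H100  rmsprop       98       212        NaN
3    T4     adam       32       396       10.0
4    T4  rmsprop       95       622       10.0
5    T4  adagrad       46        81       10.0
6    T4      sgd       96       205       10.0
7  H100      sgd       85       267        NaN
8  V100  rmsprop        9       549      285.0
9    T4      sgd       50       772       10.0
pivot: rows=gpu, cols=opt, max(params_m):
opt   adagrad  adam  rmsprop  sgd
gpu                              
H100        0     0      212  267
T4         81   396      622  772
V100      615     0      729    0
add column rmsprop_times_adam = t['rmsprop'] * t['adam']:
opt   adagrad  adam  rmsprop  sgd  rmsprop_times_adam
gpu                                                  
H100        0     0      212  267                   0
T4         81   396      622  772              246312
V100      615     0      729    0                   0
add column delta = t['rmsprop'] - t['rmsprop_times_adam']:
opt   adagrad  adam  rmsprop  sgd  rmsprop_times_adam   delta
gpu                                                          
H100        0     0      212  267                   0     212
T4         81   396      622  772              246312 -245690
V100      615     0      729    0                   0     729
Then the value at position 1, column 'delta': -245690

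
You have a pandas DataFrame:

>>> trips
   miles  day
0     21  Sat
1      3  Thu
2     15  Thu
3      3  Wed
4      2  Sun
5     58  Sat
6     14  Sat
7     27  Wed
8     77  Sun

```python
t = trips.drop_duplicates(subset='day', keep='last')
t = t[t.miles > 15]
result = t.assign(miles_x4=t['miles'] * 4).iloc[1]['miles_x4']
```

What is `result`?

drop duplicate day (keep=last):
   miles  day
2     15  Thu
6     14  Sat
7     27  Wed
8     77  Sun
filter rows where miles > 15:
   miles  day
7     27  Wed
8     77  Sun
add column miles_x4 = t['miles'] * 4:
   miles  day  miles_x4
7     27  Wed       108
8     77  Sun       308

308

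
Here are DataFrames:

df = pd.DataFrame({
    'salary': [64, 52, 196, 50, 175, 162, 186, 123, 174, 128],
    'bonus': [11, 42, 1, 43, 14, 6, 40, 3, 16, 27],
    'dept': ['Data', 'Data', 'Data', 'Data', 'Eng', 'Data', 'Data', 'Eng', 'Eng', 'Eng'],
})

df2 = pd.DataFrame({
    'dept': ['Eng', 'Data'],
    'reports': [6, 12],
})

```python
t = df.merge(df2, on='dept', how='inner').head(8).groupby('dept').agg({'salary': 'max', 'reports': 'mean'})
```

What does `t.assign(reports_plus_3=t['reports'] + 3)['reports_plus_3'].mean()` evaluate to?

12.0

merge on 'dept' (how='inner') → 10 rows:
   salary  bonus  dept  reports
0      64     11  Data       12
1      52     42  Data       12
2     196      1  Data       12
3      50     43  Data       12
4     175     14   Eng        6
5     162      6  Data       12
6     186     40  Data       12
7     123      3   Eng        6
8     174     16   Eng        6
9     128     27   Eng        6
take first 8 rows:
   salary  bonus  dept  reports
0      64     11  Data       12
1      52     42  Data       12
2     196      1  Data       12
3      50     43  Data       12
4     175     14   Eng        6
5     162      6  Data       12
6     186     40  Data       12
7     123      3   Eng        6
group by dept: max(salary), mean(reports):
      salary  reports
dept                 
Data     196     12.0
Eng      175      6.0
add column reports_plus_3 = t['reports'] + 3:
      salary  reports  reports_plus_3
dept                                 
Data     196     12.0            15.0
Eng      175      6.0             9.0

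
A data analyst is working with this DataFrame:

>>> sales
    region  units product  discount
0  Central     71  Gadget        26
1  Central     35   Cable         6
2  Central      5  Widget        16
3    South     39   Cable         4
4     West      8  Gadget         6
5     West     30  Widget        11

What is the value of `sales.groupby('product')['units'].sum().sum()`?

group by product, sum of units:
product
Cable     74
Gadget    79
Widget    35
Name: units, dtype: int64

188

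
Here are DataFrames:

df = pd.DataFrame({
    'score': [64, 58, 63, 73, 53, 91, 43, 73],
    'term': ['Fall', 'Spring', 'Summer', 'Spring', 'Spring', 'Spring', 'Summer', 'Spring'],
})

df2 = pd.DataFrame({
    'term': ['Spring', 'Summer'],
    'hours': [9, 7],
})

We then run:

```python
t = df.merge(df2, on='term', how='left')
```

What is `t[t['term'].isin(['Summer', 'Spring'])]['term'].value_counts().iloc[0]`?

5

merge on 'term' (how='left') → 8 rows:
   score    term  hours
0     64    Fall    NaN
1     58  Spring    9.0
2     63  Summer    7.0
3     73  Spring    9.0
4     53  Spring    9.0
5     91  Spring    9.0
6     43  Summer    7.0
7     73  Spring    9.0
filter rows where term in ['Summer', 'Spring']:
   score    term  hours
1     58  Spring    9.0
2     63  Summer    7.0
3     73  Spring    9.0
4     53  Spring    9.0
5     91  Spring    9.0
6     43  Summer    7.0
7     73  Spring    9.0
value_counts of term:
term
Spring    5
Summer    2
Name: count, dtype: int64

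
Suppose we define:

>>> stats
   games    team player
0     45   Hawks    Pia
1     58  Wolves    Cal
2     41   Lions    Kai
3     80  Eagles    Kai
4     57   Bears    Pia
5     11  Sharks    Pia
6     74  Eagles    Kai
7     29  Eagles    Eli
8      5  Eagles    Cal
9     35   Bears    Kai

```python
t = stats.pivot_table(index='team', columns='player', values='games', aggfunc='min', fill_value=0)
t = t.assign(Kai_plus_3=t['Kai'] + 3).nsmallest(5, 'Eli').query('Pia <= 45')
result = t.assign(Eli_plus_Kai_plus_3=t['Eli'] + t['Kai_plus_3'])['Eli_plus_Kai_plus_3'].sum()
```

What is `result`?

pivot: rows=team, cols=player, min(games):
player  Cal  Eli  Kai  Pia
team                      
Bears     0    0   35   57
Eagles    5   29   74    0
Hawks     0    0    0   45
Lions     0    0   41    0
Sharks    0    0    0   11
Wolves   58    0    0    0
add column Kai_plus_3 = t['Kai'] + 3:
player  Cal  Eli  Kai  Pia  Kai_plus_3
team                                  
Bears     0    0   35   57          38
Eagles    5   29   74    0          77
Hawks     0    0    0   45           3
Lions     0    0   41    0          44
Sharks    0    0    0   11           3
Wolves   58    0    0    0           3
take 5 rows with smallest Eli:
player  Cal  Eli  Kai  Pia  Kai_plus_3
team                                  
Bears     0    0   35   57          38
Hawks     0    0    0   45           3
Lions     0    0   41    0          44
Sharks    0    0    0   11           3
Wolves   58    0    0    0           3
filter rows where Pia <= 45:
player  Cal  Eli  Kai  Pia  Kai_plus_3
team                                  
Hawks     0    0    0   45           3
Lions     0    0   41    0          44
Sharks    0    0    0   11           3
Wolves   58    0    0    0           3
add column Eli_plus_Kai_plus_3 = t['Eli'] + t['Kai_plus_3']:
player  Cal  Eli  Kai  Pia  Kai_plus_3  Eli_plus_Kai_plus_3
team                                                       
Hawks     0    0    0   45           3                    3
Lions     0    0   41    0          44                   44
Sharks    0    0    0   11           3                    3
Wolves   58    0    0    0           3                    3
Then the sum of column 'Eli_plus_Kai_plus_3': 53

53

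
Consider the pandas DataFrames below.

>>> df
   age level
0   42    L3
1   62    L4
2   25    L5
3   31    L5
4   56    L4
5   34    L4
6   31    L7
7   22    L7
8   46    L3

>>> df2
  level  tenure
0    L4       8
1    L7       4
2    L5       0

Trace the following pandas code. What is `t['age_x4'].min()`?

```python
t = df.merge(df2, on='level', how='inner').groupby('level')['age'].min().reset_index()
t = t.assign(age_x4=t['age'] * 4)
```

merge on 'level' (how='inner') → 7 rows:
   age level  tenure
0   62    L4       8
1   25    L5       0
2   31    L5       0
3   56    L4       8
4   34    L4       8
5   31    L7       4
6   22    L7       4
group by level, min of age:
level
L4    34
L5    25
L7    22
Name: age, dtype: int64
reset_index():
  level  age
0    L4   34
1    L5   25
2    L7   22
add column age_x4 = t['age'] * 4:
  level  age  age_x4
0    L4   34     136
1    L5   25     100
2    L7   22      88
Then the min of column 'age_x4': 88

88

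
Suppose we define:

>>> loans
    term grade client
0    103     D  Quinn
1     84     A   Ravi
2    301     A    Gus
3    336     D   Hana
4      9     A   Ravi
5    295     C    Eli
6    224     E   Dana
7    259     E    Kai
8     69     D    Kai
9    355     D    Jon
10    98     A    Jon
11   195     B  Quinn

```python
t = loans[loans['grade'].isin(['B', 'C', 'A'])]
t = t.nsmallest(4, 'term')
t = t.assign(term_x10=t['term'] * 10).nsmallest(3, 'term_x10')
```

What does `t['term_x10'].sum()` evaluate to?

filter rows where grade in ['B', 'C', 'A']:
    term grade client
1     84     A   Ravi
2    301     A    Gus
4      9     A   Ravi
5    295     C    Eli
10    98     A    Jon
11   195     B  Quinn
take 4 rows with smallest term:
    term grade client
4      9     A   Ravi
1     84     A   Ravi
10    98     A    Jon
11   195     B  Quinn
add column term_x10 = t['term'] * 10:
    term grade client  term_x10
4      9     A   Ravi        90
1     84     A   Ravi       840
10    98     A    Jon       980
11   195     B  Quinn      1950
take 3 rows with smallest term_x10:
    term grade client  term_x10
4      9     A   Ravi        90
1     84     A   Ravi       840
10    98     A    Jon       980

1910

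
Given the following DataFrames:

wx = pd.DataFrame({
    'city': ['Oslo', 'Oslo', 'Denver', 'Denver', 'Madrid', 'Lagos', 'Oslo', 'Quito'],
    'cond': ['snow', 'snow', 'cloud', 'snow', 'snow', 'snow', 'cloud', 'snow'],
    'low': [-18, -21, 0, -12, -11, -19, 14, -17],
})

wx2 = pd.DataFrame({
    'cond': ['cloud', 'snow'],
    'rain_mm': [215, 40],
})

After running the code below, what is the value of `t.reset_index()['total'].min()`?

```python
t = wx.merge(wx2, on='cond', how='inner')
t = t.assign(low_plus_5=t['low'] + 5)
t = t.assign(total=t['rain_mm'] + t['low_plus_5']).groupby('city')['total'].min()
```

24

merge on 'cond' (how='inner') → 8 rows:
     city   cond  low  rain_mm
0    Oslo   snow  -18       40
1    Oslo   snow  -21       40
2  Denver  cloud    0      215
3  Denver   snow  -12       40
4  Madrid   snow  -11       40
5   Lagos   snow  -19       40
6    Oslo  cloud   14      215
7   Quito   snow  -17       40
add column low_plus_5 = t['low'] + 5:
     city   cond  low  rain_mm  low_plus_5
0    Oslo   snow  -18       40         -13
1    Oslo   snow  -21       40         -16
2  Denver  cloud    0      215           5
3  Denver   snow  -12       40          -7
4  Madrid   snow  -11       40          -6
5   Lagos   snow  -19       40         -14
6    Oslo  cloud   14      215          19
7   Quito   snow  -17       40         -12
add column total = t['rain_mm'] + t['low_plus_5']:
     city   cond  low  rain_mm  low_plus_5  total
0    Oslo   snow  -18       40         -13     27
1    Oslo   snow  -21       40         -16     24
2  Denver  cloud    0      215           5    220
3  Denver   snow  -12       40          -7     33
4  Madrid   snow  -11       40          -6     34
5   Lagos   snow  -19       40         -14     26
6    Oslo  cloud   14      215          19    234
7   Quito   snow  -17       40         -12     28
group by city, min of total:
city
Denver    33
Lagos     26
Madrid    34
Oslo      24
Quito     28
Name: total, dtype: int64
reset_index():
     city  total
0  Denver     33
1   Lagos     26
2  Madrid     34
3    Oslo     24
4   Quito     28
Finally, min of column 'total' = 24.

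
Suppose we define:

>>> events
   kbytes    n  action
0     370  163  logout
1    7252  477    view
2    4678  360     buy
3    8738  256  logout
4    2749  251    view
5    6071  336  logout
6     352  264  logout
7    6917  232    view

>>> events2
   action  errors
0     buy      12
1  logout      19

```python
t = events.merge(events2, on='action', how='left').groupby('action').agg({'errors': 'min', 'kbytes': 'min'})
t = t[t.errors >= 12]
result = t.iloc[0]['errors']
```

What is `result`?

merge on 'action' (how='left') → 8 rows:
   kbytes    n  action  errors
0     370  163  logout    19.0
1    7252  477    view     NaN
2    4678  360     buy    12.0
3    8738  256  logout    19.0
4    2749  251    view     NaN
5    6071  336  logout    19.0
6     352  264  logout    19.0
7    6917  232    view     NaN
group by action: min(errors), min(kbytes):
        errors  kbytes
action                
buy       12.0    4678
logout    19.0     352
view       NaN    2749
filter rows where errors >= 12:
        errors  kbytes
action                
buy       12.0    4678
logout    19.0     352
Taking the value at position 0, column 'errors' gives 12.0.

12.0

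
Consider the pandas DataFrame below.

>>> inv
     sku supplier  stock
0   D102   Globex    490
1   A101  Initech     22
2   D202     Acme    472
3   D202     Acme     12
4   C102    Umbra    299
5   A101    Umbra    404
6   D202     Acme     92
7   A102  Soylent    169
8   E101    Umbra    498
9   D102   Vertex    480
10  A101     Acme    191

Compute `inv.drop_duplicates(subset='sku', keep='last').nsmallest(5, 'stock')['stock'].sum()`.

drop duplicate sku (keep=last):
     sku supplier  stock
4   C102    Umbra    299
6   D202     Acme     92
7   A102  Soylent    169
8   E101    Umbra    498
9   D102   Vertex    480
10  A101     Acme    191
take 5 rows with smallest stock:
     sku supplier  stock
6   D202     Acme     92
7   A102  Soylent    169
10  A101     Acme    191
4   C102    Umbra    299
9   D102   Vertex    480

1231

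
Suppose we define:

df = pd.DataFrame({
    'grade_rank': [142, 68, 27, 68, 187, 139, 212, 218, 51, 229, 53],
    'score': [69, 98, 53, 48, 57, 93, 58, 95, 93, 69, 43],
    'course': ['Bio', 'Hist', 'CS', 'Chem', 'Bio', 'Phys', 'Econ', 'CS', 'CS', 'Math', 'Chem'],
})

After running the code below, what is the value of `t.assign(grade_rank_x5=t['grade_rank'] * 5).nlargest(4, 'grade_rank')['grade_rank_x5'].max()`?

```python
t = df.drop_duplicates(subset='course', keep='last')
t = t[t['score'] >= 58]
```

drop duplicate course (keep=last):
    grade_rank  score course
1           68     98   Hist
4          187     57    Bio
5          139     93   Phys
6          212     58   Econ
8           51     93     CS
9          229     69   Math
10          53     43   Chem
filter rows where score >= 58:
   grade_rank  score course
1          68     98   Hist
5         139     93   Phys
6         212     58   Econ
8          51     93     CS
9         229     69   Math
add column grade_rank_x5 = t['grade_rank'] * 5:
   grade_rank  score course  grade_rank_x5
1          68     98   Hist            340
5         139     93   Phys            695
6         212     58   Econ           1060
8          51     93     CS            255
9         229     69   Math           1145
take 4 rows with largest grade_rank:
   grade_rank  score course  grade_rank_x5
9         229     69   Math           1145
6         212     58   Econ           1060
5         139     93   Phys            695
1          68     98   Hist            340
So max() = 1145.

1145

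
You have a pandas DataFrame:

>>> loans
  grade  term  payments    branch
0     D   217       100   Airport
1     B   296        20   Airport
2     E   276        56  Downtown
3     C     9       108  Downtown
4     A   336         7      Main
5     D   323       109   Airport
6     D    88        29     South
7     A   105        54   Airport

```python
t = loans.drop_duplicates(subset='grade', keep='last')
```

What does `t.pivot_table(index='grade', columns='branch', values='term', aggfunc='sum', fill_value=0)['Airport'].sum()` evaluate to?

drop duplicate grade (keep=last):
  grade  term  payments    branch
1     B   296        20   Airport
2     E   276        56  Downtown
3     C     9       108  Downtown
6     D    88        29     South
7     A   105        54   Airport
pivot: rows=grade, cols=branch, sum(term):
branch  Airport  Downtown  South
grade                           
A           105         0      0
B           296         0      0
C             0         9      0
D             0         0     88
E             0       276      0
Then the sum of column 'Airport': 401

401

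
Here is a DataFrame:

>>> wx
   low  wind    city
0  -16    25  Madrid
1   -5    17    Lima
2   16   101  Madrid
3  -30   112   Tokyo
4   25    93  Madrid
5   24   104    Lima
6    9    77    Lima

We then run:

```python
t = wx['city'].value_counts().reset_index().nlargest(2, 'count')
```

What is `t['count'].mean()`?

value_counts of city:
city
Madrid    3
Lima      3
Tokyo     1
Name: count, dtype: int64
reset_index():
     city  count
0  Madrid      3
1    Lima      3
2   Tokyo      1
take 2 rows with largest count:
     city  count
0  Madrid      3
1    Lima      3
Then the mean of column 'count': 3.0

3.0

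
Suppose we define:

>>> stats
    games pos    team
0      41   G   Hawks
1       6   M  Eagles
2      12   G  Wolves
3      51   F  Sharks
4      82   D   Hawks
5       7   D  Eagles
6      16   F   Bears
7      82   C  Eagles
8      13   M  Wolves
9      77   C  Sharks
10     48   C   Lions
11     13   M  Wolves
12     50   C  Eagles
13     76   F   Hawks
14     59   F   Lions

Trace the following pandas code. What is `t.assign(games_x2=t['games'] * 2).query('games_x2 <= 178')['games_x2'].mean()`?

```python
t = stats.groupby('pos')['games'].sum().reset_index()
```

group by pos, sum of games:
pos
C    257
D     89
F    202
G     53
M     32
Name: games, dtype: int64
reset_index():
  pos  games
0   C    257
1   D     89
2   F    202
3   G     53
4   M     32
add column games_x2 = t['games'] * 2:
  pos  games  games_x2
0   C    257       514
1   D     89       178
2   F    202       404
3   G     53       106
4   M     32        64
filter rows where games_x2 <= 178:
  pos  games  games_x2
1   D     89       178
3   G     53       106
4   M     32        64
mean of column 'games_x2' → 116.0

116.0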